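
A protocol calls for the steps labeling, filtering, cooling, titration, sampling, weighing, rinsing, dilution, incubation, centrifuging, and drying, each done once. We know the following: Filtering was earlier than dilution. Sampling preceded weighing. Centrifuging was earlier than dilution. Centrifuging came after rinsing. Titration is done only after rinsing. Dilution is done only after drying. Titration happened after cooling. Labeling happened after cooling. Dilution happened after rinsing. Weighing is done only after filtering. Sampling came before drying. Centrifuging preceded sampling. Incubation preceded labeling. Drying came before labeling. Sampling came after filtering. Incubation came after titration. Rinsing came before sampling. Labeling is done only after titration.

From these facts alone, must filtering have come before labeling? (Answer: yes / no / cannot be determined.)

yes

Chain the constraints: filtering → sampling → drying → labeling. Each link is directly stated, so filtering comes before labeling.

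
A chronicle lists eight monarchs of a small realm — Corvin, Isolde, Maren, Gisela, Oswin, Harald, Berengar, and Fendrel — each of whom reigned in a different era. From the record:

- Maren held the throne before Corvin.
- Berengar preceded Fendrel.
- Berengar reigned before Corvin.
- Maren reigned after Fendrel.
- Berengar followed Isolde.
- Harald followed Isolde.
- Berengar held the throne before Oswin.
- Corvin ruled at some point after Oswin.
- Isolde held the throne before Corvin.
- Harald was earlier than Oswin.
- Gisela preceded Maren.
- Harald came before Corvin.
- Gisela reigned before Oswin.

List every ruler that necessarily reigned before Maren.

Berengar, Fendrel, Gisela, Isolde

Directly stated before Maren: Fendrel and Gisela.
Berengar reaches Maren via Berengar → Fendrel → Maren.
Isolde reaches Maren via Isolde → Berengar → Fendrel → Maren.
No chain forces Corvin (or any of the others) ahead of Maren.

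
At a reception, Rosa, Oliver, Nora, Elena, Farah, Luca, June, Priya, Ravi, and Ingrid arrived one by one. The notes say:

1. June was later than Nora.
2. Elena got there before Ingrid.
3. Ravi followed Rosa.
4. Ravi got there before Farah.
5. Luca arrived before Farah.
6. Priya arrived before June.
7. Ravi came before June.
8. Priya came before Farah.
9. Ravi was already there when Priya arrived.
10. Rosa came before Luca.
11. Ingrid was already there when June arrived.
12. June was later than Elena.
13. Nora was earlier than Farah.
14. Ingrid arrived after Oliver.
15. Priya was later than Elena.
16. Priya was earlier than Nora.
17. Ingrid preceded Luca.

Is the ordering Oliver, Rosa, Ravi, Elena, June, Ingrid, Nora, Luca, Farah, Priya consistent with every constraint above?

no

The constraints require Ingrid before June, but in the proposed sequence June appears ahead of Ingrid. That one violation is enough.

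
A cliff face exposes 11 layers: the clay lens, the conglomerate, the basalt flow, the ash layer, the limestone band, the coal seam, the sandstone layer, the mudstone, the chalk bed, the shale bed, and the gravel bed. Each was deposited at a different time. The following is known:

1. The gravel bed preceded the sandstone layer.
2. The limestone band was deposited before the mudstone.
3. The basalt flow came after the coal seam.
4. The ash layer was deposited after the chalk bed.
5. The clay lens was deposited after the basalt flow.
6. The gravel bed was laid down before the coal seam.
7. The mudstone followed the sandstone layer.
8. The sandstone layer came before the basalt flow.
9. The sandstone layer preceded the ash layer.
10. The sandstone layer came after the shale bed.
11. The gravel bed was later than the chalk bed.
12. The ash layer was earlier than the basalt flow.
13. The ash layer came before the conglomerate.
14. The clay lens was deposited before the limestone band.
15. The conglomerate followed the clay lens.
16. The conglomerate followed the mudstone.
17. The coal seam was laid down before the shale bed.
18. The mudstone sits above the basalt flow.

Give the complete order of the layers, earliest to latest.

the chalk bed, the gravel bed, the coal seam, the shale bed, the sandstone layer, the ash layer, the basalt flow, the clay lens, the limestone band, the mudstone, the conglomerate

The constraints fix every adjacent pair, so only one ordering works:
the chalk bed → the gravel bed → the coal seam → the shale bed → the sandstone layer → the ash layer → the basalt flow → the clay lens → the limestone band → the mudstone → the conglomerate.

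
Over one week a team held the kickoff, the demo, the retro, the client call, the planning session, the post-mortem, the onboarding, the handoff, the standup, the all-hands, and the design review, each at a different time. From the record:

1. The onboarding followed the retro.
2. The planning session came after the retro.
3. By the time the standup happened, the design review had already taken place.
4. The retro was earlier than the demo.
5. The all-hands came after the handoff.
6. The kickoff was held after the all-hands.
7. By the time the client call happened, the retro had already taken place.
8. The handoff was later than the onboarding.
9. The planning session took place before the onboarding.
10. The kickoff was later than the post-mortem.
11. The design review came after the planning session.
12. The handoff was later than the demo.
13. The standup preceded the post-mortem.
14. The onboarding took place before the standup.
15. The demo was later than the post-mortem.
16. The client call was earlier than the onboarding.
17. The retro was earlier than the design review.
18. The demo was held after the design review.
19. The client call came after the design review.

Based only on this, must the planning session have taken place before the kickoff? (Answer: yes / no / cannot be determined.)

Chain the constraints: the planning session → the design review → the standup → the post-mortem → the kickoff. Each link is directly stated, so the planning session comes before the kickoff.

yes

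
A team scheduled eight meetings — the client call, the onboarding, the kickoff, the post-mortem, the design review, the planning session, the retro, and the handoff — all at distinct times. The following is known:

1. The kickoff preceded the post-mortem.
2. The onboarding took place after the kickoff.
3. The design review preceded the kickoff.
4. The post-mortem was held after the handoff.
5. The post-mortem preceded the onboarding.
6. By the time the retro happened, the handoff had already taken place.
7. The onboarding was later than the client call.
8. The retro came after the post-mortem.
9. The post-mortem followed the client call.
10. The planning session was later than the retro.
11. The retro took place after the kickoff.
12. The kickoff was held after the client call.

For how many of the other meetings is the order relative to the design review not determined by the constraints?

Forced after the design review: the kickoff, the onboarding, the planning session, the post-mortem, and the retro.
That leaves the client call and the handoff with no forced order relative to the design review — 2.

2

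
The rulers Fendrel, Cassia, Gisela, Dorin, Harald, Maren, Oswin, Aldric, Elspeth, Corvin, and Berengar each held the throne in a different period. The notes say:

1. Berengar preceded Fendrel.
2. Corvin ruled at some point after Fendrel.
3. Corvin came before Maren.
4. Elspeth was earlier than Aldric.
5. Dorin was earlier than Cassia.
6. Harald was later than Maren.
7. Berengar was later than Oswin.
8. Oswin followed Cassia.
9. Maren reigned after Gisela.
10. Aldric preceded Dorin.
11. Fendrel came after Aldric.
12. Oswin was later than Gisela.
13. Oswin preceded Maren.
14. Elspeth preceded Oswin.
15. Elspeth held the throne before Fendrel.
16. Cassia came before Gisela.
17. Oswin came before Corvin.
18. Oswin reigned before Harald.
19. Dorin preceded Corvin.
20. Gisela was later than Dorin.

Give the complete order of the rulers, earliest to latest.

Elspeth, Aldric, Dorin, Cassia, Gisela, Oswin, Berengar, Fendrel, Corvin, Maren, Harald

The constraints fix every adjacent pair, so only one ordering works:
Elspeth → Aldric → Dorin → Cassia → Gisela → Oswin → Berengar → Fendrel → Corvin → Maren → Harald.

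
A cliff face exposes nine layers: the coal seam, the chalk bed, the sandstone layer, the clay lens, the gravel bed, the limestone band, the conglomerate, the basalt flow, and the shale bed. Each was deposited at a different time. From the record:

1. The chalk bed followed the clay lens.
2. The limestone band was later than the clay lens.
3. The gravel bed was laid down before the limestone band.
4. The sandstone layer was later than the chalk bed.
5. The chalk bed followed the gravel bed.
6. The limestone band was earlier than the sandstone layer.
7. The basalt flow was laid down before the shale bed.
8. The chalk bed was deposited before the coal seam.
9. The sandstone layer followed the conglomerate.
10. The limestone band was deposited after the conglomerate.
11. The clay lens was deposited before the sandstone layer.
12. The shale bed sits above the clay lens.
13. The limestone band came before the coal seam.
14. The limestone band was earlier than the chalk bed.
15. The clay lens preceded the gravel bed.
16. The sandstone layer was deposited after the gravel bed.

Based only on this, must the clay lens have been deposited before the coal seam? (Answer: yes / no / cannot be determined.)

Chain the constraints: the clay lens → the limestone band → the coal seam. Each link is directly stated, so the clay lens comes before the coal seam.

yes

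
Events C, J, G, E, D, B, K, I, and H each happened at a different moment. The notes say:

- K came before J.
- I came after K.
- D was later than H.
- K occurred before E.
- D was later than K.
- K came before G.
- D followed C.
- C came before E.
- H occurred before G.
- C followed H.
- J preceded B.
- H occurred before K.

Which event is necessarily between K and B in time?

J

Tracing the constraints gives K → J → B, so J sits after K and before B.
No other event is forced both after K and before B.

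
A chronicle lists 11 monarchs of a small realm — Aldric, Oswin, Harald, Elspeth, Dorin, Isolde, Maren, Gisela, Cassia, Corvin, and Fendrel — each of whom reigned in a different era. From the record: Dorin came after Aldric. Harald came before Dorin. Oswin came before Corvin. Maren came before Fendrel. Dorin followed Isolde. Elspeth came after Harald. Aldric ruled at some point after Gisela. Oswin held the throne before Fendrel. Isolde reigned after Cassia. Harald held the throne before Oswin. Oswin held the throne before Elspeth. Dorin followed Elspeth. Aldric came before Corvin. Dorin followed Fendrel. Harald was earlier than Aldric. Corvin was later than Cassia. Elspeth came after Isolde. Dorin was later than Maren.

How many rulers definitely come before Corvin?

Directly stated before Corvin: Aldric, Cassia, and Oswin.
Gisela reaches Corvin via Gisela → Aldric → Corvin.
Harald reaches Corvin via Harald → Aldric → Corvin.
No chain forces Dorin (or any of the others) ahead of Corvin.
That's Aldric, Cassia, Gisela, Harald, and Oswin — 5 in all.

5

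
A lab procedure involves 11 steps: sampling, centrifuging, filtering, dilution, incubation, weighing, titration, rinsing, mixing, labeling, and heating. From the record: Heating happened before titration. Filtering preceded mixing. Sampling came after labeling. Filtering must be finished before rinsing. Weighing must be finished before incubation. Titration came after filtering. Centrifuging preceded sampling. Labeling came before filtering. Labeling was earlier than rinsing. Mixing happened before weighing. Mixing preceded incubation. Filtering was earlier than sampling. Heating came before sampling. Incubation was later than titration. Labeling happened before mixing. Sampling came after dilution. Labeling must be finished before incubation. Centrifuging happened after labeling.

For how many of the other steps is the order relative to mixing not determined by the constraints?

6

Forced before mixing: filtering and labeling; forced after mixing: incubation and weighing.
That leaves centrifuging, dilution, heating, rinsing, sampling, and titration with no forced order relative to mixing — 6.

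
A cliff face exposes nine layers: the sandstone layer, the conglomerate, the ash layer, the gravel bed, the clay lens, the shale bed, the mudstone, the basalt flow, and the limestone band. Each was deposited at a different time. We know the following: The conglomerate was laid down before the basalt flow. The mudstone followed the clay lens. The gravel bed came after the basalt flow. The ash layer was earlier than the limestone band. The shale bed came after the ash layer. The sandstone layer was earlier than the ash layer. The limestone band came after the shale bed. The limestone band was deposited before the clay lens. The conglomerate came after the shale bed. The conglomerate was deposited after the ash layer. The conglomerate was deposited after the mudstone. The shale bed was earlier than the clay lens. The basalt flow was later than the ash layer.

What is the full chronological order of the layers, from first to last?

the sandstone layer, the ash layer, the shale bed, the limestone band, the clay lens, the mudstone, the conglomerate, the basalt flow, the gravel bed

The constraints fix every adjacent pair, so only one ordering works:
the sandstone layer → the ash layer → the shale bed → the limestone band → the clay lens → the mudstone → the conglomerate → the basalt flow → the gravel bed.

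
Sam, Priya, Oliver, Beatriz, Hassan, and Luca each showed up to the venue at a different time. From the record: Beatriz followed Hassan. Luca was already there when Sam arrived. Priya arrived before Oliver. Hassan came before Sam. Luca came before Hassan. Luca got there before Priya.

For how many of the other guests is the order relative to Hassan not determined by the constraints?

Forced before Hassan: Luca; forced after Hassan: Beatriz and Sam.
That leaves Oliver and Priya with no forced order relative to Hassan — 2.

2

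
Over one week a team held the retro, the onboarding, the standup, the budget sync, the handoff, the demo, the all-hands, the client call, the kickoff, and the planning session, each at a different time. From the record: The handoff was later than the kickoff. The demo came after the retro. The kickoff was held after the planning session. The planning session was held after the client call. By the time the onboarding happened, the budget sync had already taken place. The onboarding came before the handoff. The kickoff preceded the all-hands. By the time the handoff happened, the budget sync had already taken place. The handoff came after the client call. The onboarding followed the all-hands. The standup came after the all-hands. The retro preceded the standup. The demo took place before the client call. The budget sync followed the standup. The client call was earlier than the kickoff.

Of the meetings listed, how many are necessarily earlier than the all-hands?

Directly stated before the all-hands: the kickoff.
The client call reaches the all-hands via the client call → the kickoff → the all-hands.
The demo reaches the all-hands via the demo → the client call → the kickoff → the all-hands.
The planning session reaches the all-hands via the planning session → the kickoff → the all-hands.
Likewise the retro reaches the all-hands by chaining the stated constraints.
That's the client call, the demo, the kickoff, the planning session, and the retro — 5 in all.

5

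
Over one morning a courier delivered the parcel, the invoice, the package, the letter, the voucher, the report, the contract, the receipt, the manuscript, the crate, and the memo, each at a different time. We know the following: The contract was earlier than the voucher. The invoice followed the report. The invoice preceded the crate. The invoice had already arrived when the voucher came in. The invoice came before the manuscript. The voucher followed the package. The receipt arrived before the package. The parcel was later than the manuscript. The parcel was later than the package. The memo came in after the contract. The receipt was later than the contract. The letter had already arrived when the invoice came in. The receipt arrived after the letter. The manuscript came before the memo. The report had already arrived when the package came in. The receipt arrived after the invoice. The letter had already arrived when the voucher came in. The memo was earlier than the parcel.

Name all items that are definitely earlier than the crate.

the invoice, the letter, the report

Directly stated before the crate: the invoice.
The letter reaches the crate via the letter → the invoice → the crate.
The report reaches the crate via the report → the invoice → the crate.
No chain forces the memo (or any of the others) ahead of the crate.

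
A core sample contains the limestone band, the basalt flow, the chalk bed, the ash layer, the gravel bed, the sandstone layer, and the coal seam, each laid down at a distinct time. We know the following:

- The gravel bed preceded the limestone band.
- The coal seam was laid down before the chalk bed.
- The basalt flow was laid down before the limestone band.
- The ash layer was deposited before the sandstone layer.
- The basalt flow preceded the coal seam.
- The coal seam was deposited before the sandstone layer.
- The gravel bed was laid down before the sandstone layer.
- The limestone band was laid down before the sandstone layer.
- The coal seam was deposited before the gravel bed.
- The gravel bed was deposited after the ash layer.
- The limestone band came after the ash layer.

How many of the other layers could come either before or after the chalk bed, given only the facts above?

Forced before the chalk bed: the basalt flow and the coal seam.
That leaves the ash layer, the gravel bed, the limestone band, and the sandstone layer with no forced order relative to the chalk bed — 4.

4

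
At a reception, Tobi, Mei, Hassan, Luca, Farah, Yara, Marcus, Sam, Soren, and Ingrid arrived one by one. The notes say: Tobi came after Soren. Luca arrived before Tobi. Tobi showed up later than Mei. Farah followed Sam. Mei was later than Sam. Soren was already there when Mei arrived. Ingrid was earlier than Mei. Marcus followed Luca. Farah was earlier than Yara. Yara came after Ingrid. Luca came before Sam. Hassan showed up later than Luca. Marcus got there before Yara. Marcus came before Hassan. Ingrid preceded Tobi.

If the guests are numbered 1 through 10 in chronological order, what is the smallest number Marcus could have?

Luca must come before Marcus — 1 forced predecessor.
Nothing else is forced ahead of Marcus, so their earliest slot is position 1 + 1 = 2.

2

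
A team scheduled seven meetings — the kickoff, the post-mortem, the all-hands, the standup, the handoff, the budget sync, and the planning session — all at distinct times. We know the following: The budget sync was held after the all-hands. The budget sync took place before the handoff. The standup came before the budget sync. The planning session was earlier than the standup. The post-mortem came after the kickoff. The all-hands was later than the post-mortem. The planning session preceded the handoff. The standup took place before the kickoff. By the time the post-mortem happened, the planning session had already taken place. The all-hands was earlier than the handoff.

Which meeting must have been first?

the planning session

The planning session has a chain of constraints placing it before every other meeting, so the planning session must be first.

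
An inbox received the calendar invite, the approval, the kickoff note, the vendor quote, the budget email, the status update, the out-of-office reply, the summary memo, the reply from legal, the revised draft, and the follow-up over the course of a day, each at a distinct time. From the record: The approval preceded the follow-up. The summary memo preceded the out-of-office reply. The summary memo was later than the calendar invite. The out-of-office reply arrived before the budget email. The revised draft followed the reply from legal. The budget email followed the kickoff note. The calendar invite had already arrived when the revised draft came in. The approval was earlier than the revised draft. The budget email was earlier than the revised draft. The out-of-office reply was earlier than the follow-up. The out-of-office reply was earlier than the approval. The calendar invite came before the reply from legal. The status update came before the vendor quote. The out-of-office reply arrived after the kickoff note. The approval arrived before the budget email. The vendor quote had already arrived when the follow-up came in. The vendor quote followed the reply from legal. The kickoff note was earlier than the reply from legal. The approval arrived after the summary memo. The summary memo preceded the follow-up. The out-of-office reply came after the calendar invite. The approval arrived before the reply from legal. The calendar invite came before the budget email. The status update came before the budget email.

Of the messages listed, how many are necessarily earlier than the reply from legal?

5

Directly stated before the reply from legal: the approval, the calendar invite, and the kickoff note.
The out-of-office reply reaches the reply from legal via the out-of-office reply → the approval → the reply from legal.
The summary memo reaches the reply from legal via the summary memo → the approval → the reply from legal.
That's the approval, the calendar invite, the kickoff note, the out-of-office reply, and the summary memo — 5 in all.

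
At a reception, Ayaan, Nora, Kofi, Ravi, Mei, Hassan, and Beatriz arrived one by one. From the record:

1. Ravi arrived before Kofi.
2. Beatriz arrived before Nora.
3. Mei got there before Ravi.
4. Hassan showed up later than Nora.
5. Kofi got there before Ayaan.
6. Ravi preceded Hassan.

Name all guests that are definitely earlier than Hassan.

Directly stated before Hassan: Nora and Ravi.
Beatriz reaches Hassan via Beatriz → Nora → Hassan.
Mei reaches Hassan via Mei → Ravi → Hassan.

Beatriz, Mei, Nora, Ravi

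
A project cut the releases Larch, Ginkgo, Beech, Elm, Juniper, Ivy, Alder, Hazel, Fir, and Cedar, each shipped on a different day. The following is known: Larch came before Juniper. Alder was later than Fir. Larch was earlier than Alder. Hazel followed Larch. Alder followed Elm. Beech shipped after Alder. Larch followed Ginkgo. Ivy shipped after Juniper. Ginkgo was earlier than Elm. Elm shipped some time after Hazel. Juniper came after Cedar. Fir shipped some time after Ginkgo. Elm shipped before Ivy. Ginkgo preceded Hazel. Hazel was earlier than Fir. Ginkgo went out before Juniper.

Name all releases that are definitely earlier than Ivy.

Cedar, Elm, Ginkgo, Hazel, Juniper, Larch

Directly stated before Ivy: Elm and Juniper.
Cedar reaches Ivy via Cedar → Juniper → Ivy.
Ginkgo reaches Ivy via Ginkgo → Elm → Ivy.
Hazel reaches Ivy via Hazel → Elm → Ivy.
Likewise Larch reaches Ivy by chaining the stated constraints.
No chain forces Alder (or any of the others) ahead of Ivy.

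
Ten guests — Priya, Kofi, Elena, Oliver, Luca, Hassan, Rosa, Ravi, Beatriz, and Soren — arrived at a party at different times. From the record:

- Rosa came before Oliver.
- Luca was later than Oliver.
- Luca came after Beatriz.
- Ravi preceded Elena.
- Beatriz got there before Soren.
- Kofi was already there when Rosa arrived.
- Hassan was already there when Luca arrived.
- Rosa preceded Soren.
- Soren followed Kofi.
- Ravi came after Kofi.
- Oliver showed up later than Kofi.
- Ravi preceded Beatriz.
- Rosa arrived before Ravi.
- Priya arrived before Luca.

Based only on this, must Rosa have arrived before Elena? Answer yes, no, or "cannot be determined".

yes

Chain the constraints: Rosa → Ravi → Elena. Each link is directly stated, so Rosa comes before Elena.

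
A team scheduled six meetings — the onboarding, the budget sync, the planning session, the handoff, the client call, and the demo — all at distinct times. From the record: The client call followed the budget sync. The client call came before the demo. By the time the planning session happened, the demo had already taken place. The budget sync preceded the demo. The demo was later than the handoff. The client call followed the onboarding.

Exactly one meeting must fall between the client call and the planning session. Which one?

the demo

Tracing the constraints gives the client call → the demo → the planning session, so the demo sits after the client call and before the planning session.
No other meeting is forced both after the client call and before the planning session.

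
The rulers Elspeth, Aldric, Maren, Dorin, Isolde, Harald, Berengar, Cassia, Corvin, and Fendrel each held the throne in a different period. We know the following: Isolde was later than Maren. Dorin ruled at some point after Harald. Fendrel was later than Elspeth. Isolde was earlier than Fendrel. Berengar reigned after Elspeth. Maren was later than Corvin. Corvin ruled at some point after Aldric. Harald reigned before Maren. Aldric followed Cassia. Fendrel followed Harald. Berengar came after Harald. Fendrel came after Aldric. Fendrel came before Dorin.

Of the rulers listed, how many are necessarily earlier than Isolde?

5

Directly stated before Isolde: Maren.
Aldric reaches Isolde via Aldric → Corvin → Maren → Isolde.
Cassia reaches Isolde via Cassia → Aldric → Corvin → Maren → Isolde.
Corvin reaches Isolde via Corvin → Maren → Isolde.
Likewise Harald reaches Isolde by chaining the stated constraints.
No chain forces Elspeth (or any of the others) ahead of Isolde.
That's Aldric, Cassia, Corvin, Harald, and Maren — 5 in all.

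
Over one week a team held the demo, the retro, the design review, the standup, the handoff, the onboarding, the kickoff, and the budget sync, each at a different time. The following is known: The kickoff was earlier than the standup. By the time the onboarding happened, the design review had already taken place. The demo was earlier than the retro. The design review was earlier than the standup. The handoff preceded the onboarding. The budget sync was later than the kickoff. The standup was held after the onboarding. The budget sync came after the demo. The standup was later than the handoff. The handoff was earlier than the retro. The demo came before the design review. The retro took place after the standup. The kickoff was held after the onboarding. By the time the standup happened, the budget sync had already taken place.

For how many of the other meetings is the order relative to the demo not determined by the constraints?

1

Forced after the demo: the budget sync, the design review, the kickoff, the onboarding, the retro, and the standup.
That leaves the handoff with no forced order relative to the demo — 1.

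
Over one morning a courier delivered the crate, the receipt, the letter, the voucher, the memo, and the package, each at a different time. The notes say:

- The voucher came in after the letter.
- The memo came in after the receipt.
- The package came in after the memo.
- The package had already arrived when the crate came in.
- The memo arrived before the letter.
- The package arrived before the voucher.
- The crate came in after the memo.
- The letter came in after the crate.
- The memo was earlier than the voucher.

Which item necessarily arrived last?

the voucher

Every other item has a chain of constraints placing it before the voucher, so the voucher is last.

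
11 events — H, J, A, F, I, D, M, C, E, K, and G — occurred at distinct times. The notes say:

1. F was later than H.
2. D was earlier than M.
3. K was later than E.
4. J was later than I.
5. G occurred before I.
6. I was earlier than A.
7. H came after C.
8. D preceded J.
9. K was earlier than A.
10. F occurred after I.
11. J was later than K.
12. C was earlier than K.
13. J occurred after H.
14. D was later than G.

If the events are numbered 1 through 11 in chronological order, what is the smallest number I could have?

G must come before I — 1 forced predecessor.
Nothing else is forced ahead of I, so its earliest slot is position 1 + 1 = 2.

2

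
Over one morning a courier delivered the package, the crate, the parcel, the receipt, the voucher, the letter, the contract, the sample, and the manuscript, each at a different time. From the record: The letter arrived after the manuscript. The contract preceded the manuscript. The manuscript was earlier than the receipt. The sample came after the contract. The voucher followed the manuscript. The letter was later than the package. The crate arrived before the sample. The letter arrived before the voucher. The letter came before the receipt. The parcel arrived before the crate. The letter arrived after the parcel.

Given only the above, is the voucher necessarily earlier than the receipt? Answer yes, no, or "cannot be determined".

cannot be determined

No chain of stated constraints runs from the voucher to the receipt, and none runs from the receipt to the voucher either.
So the relative order of the voucher and the receipt is not fixed by the given facts.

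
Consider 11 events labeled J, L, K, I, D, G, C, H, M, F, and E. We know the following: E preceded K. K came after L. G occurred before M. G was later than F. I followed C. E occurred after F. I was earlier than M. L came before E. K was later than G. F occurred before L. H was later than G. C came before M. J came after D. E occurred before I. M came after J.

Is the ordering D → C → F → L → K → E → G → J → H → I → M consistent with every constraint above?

The constraints require E before K, but in the proposed sequence K appears ahead of E. That one violation is enough.

no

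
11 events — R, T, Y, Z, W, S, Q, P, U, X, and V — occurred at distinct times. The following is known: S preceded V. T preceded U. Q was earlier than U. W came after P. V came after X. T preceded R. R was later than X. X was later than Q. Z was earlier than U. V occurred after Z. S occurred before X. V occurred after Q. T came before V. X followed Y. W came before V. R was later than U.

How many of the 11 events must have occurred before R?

Directly stated before R: T, U, and X.
Q reaches R via Q → U → R.
S reaches R via S → X → R.
Y reaches R via Y → X → R.
Likewise Z reaches R by chaining the stated constraints.
That's Q, S, T, U, X, Y, and Z — 7 in all.

7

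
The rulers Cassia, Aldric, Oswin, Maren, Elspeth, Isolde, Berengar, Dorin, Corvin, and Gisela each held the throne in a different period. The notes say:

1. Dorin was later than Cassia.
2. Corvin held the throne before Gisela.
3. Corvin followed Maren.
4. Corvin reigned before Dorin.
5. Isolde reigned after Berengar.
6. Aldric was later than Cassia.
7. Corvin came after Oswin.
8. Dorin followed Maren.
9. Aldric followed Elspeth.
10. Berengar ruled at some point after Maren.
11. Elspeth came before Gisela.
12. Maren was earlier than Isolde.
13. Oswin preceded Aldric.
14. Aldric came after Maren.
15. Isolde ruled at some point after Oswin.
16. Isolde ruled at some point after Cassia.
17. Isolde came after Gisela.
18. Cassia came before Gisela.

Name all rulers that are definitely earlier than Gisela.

Directly stated before Gisela: Cassia, Corvin, and Elspeth.
Maren reaches Gisela via Maren → Corvin → Gisela.
Oswin reaches Gisela via Oswin → Corvin → Gisela.
No chain forces Berengar (or any of the others) ahead of Gisela.

Cassia, Corvin, Elspeth, Maren, Oswin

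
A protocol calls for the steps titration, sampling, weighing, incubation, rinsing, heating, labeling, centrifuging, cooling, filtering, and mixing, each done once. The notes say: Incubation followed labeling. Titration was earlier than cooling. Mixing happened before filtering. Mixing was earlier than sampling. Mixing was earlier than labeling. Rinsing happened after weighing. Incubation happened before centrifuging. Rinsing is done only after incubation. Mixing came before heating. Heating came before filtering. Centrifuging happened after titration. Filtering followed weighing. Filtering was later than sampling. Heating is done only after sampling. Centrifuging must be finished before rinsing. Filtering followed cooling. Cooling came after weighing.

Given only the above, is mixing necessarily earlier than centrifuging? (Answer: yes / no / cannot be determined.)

Chain the constraints: mixing → labeling → incubation → centrifuging. Each link is directly stated, so mixing comes before centrifuging.

yes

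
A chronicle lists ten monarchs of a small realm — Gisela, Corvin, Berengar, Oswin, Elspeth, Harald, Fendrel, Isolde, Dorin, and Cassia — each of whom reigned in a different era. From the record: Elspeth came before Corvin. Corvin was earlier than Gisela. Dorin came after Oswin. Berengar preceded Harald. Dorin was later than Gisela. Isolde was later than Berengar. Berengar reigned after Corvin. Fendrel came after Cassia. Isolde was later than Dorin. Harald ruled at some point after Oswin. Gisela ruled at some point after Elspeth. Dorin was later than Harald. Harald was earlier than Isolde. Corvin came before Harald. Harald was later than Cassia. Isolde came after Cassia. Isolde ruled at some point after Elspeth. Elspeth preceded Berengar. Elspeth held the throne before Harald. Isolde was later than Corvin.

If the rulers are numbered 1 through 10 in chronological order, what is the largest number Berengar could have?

Berengar must come before Dorin, Harald, and Isolde — 3 rulers forced after them.
Everything else can be placed before Berengar in some valid order, so Berengar can sit as late as position 10 − 3 = 7.

7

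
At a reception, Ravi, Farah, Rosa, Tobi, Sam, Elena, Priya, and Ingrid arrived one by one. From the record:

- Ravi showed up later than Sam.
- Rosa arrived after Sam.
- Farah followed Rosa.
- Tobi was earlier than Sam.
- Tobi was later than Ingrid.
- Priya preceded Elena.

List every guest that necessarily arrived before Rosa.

Ingrid, Sam, Tobi

Directly stated before Rosa: Sam.
Ingrid reaches Rosa via Ingrid → Tobi → Sam → Rosa.
Tobi reaches Rosa via Tobi → Sam → Rosa.
No chain forces Priya (or any of the others) ahead of Rosa.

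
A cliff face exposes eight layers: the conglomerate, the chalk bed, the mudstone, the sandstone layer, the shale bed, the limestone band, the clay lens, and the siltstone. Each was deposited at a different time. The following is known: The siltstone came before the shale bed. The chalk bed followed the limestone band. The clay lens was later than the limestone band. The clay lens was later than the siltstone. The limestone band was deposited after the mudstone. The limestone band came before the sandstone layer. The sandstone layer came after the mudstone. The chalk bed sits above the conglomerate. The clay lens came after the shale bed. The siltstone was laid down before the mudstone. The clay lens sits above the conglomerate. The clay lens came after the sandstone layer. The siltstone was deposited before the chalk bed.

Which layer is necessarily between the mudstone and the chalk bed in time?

the limestone band

Tracing the constraints gives the mudstone → the limestone band → the chalk bed, so the limestone band sits after the mudstone and before the chalk bed.
No other layer is forced both after the mudstone and before the chalk bed.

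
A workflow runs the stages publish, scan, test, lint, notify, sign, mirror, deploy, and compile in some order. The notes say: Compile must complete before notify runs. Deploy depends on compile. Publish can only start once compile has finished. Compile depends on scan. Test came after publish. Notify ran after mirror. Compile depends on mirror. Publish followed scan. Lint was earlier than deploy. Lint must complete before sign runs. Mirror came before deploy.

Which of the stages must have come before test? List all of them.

Directly stated before test: publish.
Compile reaches test via compile → publish → test.
Mirror reaches test via mirror → compile → publish → test.
Scan reaches test via scan → publish → test.
No chain forces deploy (or any of the others) ahead of test.

compile, mirror, publish, scan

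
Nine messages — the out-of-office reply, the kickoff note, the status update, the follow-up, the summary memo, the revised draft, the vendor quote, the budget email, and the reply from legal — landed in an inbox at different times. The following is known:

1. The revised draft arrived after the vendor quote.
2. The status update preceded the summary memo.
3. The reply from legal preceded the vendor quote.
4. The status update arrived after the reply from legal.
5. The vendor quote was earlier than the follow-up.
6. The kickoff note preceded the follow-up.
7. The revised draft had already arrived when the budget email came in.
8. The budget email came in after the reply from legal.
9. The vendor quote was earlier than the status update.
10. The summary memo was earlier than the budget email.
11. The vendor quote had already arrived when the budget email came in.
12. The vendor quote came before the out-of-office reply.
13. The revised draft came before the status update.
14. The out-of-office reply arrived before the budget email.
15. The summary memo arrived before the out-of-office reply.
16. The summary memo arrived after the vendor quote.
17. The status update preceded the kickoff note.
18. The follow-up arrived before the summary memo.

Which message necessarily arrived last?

Every other message has a chain of constraints placing it before the budget email, so the budget email is last.

the budget email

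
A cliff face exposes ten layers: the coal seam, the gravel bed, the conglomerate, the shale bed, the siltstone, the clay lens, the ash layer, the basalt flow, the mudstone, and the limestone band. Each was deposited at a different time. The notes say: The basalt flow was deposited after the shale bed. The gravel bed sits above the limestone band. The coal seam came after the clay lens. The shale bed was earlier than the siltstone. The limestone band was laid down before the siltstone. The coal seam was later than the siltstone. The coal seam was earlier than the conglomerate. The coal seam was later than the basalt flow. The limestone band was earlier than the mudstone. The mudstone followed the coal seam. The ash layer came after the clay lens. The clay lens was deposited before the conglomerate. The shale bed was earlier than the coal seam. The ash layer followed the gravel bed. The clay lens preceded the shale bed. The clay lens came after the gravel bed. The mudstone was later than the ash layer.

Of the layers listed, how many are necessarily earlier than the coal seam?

Directly stated before the coal seam: the basalt flow, the clay lens, the shale bed, and the siltstone.
The gravel bed reaches the coal seam via the gravel bed → the clay lens → the coal seam.
The limestone band reaches the coal seam via the limestone band → the siltstone → the coal seam.
That's the basalt flow, the clay lens, the gravel bed, the limestone band, the shale bed, and the siltstone — 6 in all.

6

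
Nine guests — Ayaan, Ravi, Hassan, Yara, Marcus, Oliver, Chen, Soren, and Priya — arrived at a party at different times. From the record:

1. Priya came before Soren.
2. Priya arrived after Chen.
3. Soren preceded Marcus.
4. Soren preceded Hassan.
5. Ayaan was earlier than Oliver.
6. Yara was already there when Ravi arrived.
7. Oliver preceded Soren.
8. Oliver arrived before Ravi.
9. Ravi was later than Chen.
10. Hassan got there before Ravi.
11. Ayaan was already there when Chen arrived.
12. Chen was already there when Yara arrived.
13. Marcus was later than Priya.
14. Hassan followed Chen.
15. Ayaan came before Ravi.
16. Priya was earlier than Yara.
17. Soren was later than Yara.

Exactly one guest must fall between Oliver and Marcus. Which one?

Soren

Tracing the constraints gives Oliver → Soren → Marcus, so Soren sits after Oliver and before Marcus.
No other guest is forced both after Oliver and before Marcus.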